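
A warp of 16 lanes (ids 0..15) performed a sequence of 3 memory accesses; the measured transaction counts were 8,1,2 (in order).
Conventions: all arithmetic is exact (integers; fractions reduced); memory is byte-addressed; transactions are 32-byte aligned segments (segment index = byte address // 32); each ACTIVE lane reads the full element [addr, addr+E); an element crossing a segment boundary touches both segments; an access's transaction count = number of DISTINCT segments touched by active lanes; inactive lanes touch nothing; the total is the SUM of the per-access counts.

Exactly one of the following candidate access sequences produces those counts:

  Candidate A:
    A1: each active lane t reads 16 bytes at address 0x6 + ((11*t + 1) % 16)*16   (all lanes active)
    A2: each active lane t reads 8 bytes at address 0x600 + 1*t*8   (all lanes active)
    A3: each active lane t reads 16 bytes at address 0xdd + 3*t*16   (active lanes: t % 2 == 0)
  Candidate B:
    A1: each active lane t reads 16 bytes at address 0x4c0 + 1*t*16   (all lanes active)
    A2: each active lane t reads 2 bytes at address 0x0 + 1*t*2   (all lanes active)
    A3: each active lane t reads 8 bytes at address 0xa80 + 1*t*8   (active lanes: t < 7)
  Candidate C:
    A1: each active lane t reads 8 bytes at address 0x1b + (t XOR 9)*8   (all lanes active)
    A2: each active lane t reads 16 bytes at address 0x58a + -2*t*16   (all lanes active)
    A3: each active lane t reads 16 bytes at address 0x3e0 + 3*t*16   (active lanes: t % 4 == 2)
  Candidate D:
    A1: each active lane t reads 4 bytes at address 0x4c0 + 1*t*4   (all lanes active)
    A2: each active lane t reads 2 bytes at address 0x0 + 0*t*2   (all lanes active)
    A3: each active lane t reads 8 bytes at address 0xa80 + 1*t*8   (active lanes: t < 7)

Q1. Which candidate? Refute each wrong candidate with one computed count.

A: A1 gives 9 transactions, not 8
C: A1 gives 5 transactions, not 8
D: A1 gives 2 transactions, not 8
B: all counts match (8,1,2)

Answer: B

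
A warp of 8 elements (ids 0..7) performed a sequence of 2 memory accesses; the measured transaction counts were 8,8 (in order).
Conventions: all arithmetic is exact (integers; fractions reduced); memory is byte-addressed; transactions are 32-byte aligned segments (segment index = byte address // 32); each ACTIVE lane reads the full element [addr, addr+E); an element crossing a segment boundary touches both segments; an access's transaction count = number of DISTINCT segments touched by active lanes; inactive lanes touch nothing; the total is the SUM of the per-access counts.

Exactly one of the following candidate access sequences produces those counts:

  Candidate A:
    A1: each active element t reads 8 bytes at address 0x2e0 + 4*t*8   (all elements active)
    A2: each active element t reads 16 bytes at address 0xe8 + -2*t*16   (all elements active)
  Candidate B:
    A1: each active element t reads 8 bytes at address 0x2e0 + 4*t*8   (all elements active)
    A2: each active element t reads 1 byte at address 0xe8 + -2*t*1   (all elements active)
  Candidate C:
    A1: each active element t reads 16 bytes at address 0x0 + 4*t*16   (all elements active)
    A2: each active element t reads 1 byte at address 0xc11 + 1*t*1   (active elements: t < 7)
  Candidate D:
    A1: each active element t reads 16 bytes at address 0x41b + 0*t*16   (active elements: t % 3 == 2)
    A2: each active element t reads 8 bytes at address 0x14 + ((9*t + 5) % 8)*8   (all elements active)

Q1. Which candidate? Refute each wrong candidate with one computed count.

B: A2 gives 2 transactions, not 8
C: A2 gives 1 transaction, not 8
D: A1 gives 2 transactions, not 8
A: all counts match (8,8)

Answer: A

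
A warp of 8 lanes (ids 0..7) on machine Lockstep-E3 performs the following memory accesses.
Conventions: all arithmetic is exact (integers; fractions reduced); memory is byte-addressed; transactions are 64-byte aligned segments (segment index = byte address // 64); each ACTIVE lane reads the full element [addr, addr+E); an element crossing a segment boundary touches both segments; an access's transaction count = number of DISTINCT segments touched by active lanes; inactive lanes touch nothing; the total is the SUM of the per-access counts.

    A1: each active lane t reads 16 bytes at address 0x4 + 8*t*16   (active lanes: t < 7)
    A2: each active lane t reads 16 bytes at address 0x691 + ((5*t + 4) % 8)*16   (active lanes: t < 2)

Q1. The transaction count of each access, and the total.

A1: 7 transactions
A2: 2 transactions

Answer: 7,2; total 9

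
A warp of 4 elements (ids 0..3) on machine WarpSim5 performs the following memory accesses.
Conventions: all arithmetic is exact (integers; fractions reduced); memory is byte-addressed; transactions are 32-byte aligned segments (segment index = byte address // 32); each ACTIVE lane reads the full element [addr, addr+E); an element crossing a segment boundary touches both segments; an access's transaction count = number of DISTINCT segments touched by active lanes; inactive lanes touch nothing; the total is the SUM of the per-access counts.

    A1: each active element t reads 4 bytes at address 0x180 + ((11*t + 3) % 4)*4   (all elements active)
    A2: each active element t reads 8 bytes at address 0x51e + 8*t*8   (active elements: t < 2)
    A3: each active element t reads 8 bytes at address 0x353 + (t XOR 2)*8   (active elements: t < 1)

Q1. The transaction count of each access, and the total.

A1: 1 transaction
A2: 4 transactions
A3: 1 transaction

Answer: 1,4,1; total 6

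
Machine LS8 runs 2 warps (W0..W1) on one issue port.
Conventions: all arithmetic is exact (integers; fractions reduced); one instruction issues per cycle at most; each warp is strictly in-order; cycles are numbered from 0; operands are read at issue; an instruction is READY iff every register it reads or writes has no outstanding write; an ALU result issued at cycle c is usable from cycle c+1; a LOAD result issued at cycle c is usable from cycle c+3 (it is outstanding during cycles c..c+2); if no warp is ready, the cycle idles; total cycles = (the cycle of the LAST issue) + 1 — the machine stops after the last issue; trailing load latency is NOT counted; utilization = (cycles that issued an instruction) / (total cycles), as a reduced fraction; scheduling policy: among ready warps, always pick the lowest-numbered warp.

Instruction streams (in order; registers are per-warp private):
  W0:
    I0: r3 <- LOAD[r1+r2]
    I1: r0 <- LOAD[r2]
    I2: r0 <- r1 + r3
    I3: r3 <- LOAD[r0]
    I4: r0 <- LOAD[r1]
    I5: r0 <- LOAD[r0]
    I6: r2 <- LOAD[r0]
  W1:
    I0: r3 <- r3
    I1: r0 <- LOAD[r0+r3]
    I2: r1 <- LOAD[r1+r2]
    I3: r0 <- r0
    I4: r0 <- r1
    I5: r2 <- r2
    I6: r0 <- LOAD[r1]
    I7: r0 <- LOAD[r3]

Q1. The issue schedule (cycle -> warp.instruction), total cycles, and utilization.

cycle 0: W0.I0
cycle 1: W0.I1
cycle 2: W1.I0
cycle 3: W1.I1
cycle 4: W0.I2
cycle 5: W0.I3
cycle 6: W0.I4
cycle 7: W1.I2
cycle 8: W1.I3
cycle 9: W0.I5
cycle 10: W1.I4
cycle 11: W1.I5
cycle 12: W0.I6
cycle 13: W1.I6
cycle 14: idle
cycle 15: idle
cycle 16: W1.I7

Answer: 17 cycles, utilization 15/17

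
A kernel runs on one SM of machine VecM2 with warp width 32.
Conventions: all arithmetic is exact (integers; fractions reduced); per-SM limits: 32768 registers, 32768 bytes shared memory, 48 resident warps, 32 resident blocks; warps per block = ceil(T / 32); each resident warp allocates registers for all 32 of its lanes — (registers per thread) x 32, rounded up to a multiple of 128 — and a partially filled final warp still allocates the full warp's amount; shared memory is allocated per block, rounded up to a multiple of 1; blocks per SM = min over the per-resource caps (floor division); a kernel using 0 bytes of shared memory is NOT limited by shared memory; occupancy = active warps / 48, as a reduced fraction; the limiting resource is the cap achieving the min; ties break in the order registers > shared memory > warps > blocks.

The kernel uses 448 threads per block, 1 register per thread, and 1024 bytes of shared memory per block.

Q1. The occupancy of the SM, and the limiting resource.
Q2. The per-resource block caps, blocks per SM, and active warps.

Answer: occupancy 7/8, limited by warps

registers: 18 blocks
shared memory: 32 blocks
warps: 3 blocks
blocks: 32 blocks

Answer: 3 blocks, 42 active warps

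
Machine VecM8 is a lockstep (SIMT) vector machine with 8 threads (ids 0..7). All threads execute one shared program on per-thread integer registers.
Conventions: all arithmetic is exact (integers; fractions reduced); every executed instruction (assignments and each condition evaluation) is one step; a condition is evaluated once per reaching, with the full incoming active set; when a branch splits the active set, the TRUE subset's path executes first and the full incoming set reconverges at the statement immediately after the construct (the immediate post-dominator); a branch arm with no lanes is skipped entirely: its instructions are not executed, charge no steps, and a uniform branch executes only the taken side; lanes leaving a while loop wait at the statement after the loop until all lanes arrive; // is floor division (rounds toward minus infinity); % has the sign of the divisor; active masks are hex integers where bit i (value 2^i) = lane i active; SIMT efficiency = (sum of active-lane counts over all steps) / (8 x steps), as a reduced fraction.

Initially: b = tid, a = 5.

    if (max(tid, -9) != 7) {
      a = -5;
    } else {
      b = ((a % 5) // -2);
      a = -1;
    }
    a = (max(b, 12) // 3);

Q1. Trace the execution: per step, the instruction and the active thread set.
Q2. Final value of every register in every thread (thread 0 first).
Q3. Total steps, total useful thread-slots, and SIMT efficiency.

step 0: eval (max(tid, -9) != 7)     0xff
step 1: a <- -5                      0x7f
step 2: b <- ((a % 5) // -2)         0x80
step 3: a <- -1                      0x80
step 4: a <- (max(b, 12) // 3)       0xff

Answer: 5 steps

b: 0,1,2,3,4,5,6,0
a: 4,4,4,4,4,4,4,4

steps = 5; useful = 25; efficiency = 25/40 = 5/8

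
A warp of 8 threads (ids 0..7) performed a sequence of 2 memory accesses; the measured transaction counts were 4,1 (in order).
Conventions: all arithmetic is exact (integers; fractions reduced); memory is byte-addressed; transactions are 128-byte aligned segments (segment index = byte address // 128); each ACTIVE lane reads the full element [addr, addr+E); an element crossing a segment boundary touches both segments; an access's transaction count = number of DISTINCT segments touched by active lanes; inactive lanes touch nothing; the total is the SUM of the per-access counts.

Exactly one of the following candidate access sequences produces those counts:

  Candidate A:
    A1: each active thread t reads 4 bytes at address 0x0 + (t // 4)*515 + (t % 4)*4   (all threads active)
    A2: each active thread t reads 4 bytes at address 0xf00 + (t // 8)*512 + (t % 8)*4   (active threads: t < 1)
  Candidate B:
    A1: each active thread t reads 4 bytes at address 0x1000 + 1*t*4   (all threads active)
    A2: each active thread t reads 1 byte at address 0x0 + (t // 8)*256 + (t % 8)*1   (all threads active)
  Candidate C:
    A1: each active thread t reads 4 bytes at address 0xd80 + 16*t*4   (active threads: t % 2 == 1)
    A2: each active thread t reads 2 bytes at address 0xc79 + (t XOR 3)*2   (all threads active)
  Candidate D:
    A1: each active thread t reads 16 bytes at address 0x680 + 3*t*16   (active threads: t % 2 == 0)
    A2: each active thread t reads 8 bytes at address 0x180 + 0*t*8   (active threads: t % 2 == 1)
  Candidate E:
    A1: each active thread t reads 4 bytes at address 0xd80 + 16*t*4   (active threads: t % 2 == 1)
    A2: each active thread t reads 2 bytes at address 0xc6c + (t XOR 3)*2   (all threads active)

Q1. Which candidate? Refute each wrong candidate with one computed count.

A: A1 gives 2 transactions, not 4
B: A1 gives 1 transaction, not 4
C: A2 gives 2 transactions, not 1
D: A1 gives 3 transactions, not 4
E: all counts match (4,1)

Answer: E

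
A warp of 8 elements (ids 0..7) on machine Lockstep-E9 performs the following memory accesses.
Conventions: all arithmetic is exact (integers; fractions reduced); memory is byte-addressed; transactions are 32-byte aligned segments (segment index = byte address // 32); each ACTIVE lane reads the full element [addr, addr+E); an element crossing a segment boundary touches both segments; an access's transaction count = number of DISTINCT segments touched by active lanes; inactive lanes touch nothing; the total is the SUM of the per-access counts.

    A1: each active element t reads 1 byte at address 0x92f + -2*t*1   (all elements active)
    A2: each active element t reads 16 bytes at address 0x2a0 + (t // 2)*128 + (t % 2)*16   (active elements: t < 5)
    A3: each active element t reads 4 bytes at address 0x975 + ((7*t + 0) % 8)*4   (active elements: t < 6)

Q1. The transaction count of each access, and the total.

A1: 1 transaction
A2: 3 transactions
A3: 2 transactions

Answer: 1,3,2; total 6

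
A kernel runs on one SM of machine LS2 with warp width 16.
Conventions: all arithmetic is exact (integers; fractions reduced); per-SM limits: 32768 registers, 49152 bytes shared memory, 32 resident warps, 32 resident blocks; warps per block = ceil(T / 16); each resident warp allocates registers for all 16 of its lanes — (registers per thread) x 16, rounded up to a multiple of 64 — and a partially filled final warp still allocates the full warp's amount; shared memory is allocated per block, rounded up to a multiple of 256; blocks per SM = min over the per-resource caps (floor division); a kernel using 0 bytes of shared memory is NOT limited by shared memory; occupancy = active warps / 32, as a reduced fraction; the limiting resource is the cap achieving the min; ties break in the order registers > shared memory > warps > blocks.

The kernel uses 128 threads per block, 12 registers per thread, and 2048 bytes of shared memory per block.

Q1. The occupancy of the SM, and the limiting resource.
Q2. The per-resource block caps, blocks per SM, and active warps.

Answer: occupancy 1, limited by warps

registers: 21 blocks
shared memory: 24 blocks
warps: 4 blocks
blocks: 32 blocks

Answer: 4 blocks, 32 active warps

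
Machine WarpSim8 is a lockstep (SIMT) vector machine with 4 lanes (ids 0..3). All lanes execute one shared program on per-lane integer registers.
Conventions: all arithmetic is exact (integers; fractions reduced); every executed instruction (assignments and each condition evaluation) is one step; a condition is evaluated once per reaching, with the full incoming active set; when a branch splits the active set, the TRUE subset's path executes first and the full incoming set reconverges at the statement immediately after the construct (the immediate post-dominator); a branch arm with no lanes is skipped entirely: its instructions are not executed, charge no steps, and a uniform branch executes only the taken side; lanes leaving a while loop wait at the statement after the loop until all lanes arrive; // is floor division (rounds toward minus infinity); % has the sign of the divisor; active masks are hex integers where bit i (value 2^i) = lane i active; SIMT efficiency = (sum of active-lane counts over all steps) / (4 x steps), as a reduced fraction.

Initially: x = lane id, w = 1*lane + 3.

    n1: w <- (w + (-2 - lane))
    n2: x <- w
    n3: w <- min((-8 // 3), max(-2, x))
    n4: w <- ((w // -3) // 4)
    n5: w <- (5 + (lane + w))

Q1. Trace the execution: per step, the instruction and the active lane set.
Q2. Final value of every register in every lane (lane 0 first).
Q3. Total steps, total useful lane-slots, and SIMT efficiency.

step 0: w <- (w + (-2 - lane))       0xf
step 1: x <- w                       0xf
step 2: w <- min((-8 // 3), max(-2, x)) 0xf
step 3: w <- ((w // -3) // 4)        0xf
step 4: w <- (5 + (lane + w))        0xf

Answer: 5 steps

x: 1,1,1,1
w: 5,6,7,8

steps = 5; useful = 20; efficiency = 20/20 = 1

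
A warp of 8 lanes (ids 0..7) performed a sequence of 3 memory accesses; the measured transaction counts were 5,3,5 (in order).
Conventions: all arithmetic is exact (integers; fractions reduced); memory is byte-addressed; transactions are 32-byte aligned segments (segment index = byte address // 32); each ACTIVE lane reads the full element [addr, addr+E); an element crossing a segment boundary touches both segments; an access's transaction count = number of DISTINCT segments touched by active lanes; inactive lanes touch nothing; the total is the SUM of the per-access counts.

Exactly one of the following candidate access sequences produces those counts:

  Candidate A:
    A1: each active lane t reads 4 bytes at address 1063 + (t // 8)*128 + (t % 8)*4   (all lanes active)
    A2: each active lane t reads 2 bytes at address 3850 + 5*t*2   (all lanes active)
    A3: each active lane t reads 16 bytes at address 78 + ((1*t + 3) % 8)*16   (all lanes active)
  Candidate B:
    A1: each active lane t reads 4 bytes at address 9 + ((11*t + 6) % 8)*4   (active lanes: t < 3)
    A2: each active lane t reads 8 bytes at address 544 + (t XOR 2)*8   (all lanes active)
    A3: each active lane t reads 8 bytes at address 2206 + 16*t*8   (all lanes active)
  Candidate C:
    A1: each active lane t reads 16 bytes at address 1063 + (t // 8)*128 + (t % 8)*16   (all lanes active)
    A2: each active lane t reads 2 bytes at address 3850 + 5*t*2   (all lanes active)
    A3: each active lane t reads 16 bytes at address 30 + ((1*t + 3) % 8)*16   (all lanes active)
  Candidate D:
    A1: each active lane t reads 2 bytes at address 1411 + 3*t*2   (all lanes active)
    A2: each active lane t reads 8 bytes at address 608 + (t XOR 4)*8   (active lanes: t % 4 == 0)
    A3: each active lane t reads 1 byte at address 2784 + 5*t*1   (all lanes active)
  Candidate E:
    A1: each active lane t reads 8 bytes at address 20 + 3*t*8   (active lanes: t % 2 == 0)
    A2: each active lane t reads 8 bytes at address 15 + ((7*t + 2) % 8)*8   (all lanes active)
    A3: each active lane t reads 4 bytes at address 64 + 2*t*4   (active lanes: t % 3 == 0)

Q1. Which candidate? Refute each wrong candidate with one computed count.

A: A1 gives 2 transactions, not 5
B: A1 gives 2 transactions, not 5
D: A1 gives 2 transactions, not 5
E: A1 gives 4 transactions, not 5
C: all counts match (5,3,5)

Answer: C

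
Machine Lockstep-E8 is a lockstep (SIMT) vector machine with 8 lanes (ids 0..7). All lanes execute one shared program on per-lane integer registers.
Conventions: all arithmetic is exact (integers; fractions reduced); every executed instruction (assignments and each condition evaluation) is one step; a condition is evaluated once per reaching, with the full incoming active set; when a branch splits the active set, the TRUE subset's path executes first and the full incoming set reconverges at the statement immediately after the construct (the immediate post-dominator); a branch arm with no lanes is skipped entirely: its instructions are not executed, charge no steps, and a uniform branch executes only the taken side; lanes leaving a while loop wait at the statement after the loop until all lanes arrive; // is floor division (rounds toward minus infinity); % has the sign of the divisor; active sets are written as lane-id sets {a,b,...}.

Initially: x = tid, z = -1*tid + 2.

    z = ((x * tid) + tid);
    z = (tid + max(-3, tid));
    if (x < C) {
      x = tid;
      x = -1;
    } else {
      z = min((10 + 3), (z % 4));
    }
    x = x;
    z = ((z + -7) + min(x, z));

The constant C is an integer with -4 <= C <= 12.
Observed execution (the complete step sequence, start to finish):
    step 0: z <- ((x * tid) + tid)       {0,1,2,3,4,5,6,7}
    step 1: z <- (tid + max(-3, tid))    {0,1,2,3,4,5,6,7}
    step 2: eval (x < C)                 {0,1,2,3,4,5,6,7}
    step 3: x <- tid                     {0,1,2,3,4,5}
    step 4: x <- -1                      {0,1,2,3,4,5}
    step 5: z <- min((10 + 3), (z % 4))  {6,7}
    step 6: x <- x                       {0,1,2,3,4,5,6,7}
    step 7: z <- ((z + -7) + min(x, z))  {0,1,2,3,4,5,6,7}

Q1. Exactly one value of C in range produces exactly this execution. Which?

Answer: C = 6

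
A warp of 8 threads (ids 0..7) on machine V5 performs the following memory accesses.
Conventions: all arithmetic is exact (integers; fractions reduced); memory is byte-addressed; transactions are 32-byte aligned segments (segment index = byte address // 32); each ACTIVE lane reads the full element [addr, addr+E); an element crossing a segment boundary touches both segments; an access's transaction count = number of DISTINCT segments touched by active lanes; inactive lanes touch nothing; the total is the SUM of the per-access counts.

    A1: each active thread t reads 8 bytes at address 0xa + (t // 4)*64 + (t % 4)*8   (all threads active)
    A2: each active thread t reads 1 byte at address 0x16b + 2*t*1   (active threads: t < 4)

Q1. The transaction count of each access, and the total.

A1: 4 transactions
A2: 1 transaction

Answer: 4,1; total 5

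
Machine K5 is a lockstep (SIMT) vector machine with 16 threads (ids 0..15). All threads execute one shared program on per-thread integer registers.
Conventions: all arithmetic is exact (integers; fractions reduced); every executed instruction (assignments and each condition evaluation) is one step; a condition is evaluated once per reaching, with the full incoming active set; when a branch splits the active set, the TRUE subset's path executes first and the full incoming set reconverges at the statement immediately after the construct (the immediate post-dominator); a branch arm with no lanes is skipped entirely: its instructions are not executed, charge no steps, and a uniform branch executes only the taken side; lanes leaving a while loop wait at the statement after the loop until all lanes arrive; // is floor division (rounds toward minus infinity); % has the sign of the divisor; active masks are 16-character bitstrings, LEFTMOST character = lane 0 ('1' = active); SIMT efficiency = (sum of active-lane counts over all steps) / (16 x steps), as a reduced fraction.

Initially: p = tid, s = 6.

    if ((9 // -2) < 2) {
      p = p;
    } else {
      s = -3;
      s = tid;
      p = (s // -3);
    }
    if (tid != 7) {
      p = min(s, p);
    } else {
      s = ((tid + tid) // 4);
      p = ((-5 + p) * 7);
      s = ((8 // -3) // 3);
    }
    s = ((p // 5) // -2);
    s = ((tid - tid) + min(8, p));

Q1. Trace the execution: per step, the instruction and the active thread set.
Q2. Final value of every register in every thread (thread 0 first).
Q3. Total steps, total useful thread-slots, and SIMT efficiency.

step 0: eval ((9 // -2) < 2)         1111111111111111
step 1: p <- p                       1111111111111111
step 2: eval (tid != 7)              1111111111111111
step 3: p <- min(s, p)               1111111011111111
step 4: s <- ((tid + tid) // 4)      0000000100000000
step 5: p <- ((-5 + p) * 7)          0000000100000000
step 6: s <- ((8 // -3) // 3)        0000000100000000
step 7: s <- ((p // 5) // -2)        1111111111111111
step 8: s <- ((tid - tid) + min(8, p)) 1111111111111111

Answer: 9 steps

p: 0,1,2,3,4,5,6,14,6,6,6,6,6,6,6,6
s: 0,1,2,3,4,5,6,8,6,6,6,6,6,6,6,6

steps = 9; useful = 98; efficiency = 98/144 = 49/72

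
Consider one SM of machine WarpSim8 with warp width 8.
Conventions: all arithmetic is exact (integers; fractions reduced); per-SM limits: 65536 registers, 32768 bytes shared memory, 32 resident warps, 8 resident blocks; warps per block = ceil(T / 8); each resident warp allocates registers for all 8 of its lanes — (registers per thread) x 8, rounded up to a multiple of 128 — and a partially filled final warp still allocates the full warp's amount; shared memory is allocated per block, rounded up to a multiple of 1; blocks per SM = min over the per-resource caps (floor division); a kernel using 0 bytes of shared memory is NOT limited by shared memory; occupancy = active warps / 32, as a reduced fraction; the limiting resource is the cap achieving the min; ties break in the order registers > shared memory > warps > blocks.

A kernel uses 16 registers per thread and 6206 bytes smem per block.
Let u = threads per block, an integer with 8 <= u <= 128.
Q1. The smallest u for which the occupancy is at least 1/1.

Answer: u = 57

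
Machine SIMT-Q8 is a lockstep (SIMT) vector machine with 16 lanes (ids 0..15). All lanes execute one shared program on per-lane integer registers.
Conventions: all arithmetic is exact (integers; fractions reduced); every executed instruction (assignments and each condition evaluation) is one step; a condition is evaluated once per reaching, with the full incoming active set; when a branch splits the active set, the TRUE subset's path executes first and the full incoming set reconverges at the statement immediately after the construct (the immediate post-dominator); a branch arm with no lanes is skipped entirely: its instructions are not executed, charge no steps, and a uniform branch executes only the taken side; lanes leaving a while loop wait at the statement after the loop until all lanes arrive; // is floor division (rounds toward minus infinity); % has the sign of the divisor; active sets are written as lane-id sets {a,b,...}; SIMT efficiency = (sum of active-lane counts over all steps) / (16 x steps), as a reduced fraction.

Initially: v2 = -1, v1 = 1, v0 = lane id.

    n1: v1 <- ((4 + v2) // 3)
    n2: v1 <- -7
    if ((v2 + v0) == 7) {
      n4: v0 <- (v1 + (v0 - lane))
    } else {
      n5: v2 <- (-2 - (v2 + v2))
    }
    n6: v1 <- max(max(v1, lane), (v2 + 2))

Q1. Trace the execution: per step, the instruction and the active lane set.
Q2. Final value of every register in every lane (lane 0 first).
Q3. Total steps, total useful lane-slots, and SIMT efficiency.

step 0: v1 <- ((4 + v2) // 3)        {0,1,2,3,4,5,6,7,8,9,10,11,12,13,14,15}
step 1: v1 <- -7                     {0,1,2,3,4,5,6,7,8,9,10,11,12,13,14,15}
step 2: eval ((v2 + v0) == 7)        {0,1,2,3,4,5,6,7,8,9,10,11,12,13,14,15}
step 3: v0 <- (v1 + (v0 - lane))     {8}
step 4: v2 <- (-2 - (v2 + v2))       {0,1,2,3,4,5,6,7,9,10,11,12,13,14,15}
step 5: v1 <- max(max(v1, lane), (v2 + 2)) {0,1,2,3,4,5,6,7,8,9,10,11,12,13,14,15}

Answer: 6 steps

v2: 0,0,0,0,0,0,0,0,-1,0,0,0,0,0,0,0
v1: 2,2,2,3,4,5,6,7,8,9,10,11,12,13,14,15
v0: 0,1,2,3,4,5,6,7,-7,9,10,11,12,13,14,15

steps = 6; useful = 80; efficiency = 80/96 = 5/6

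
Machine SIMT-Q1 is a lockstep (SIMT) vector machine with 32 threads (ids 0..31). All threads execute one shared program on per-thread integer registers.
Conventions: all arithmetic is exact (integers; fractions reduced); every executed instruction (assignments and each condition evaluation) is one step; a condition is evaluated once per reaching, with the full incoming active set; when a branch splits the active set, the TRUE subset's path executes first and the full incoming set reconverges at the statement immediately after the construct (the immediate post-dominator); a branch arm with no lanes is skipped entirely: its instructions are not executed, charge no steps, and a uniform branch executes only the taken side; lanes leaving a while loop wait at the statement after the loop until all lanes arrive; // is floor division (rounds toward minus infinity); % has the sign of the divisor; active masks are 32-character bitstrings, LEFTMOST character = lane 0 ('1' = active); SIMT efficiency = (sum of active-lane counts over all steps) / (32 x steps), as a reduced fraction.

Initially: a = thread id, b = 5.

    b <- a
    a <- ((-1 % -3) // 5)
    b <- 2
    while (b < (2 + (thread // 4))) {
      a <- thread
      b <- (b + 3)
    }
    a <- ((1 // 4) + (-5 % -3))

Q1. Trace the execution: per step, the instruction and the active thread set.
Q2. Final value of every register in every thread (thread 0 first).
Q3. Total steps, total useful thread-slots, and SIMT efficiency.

step 0: b <- a                       11111111111111111111111111111111
step 1: a <- ((-1 % -3) // 5)        11111111111111111111111111111111
step 2: b <- 2                       11111111111111111111111111111111
step 3: eval (b < (2 + (thread // 4))) 11111111111111111111111111111111
step 4: a <- thread                  00001111111111111111111111111111
step 5: b <- (b + 3)                 00001111111111111111111111111111
step 6: eval (b < (2 + (thread // 4))) 00001111111111111111111111111111
step 7: a <- thread                  00000000000000001111111111111111
step 8: b <- (b + 3)                 00000000000000001111111111111111
step 9: eval (b < (2 + (thread // 4))) 00000000000000001111111111111111
step 10: a <- thread                  00000000000000000000000000001111
step 11: b <- (b + 3)                 00000000000000000000000000001111
step 12: eval (b < (2 + (thread // 4))) 00000000000000000000000000001111
step 13: a <- ((1 // 4) + (-5 % -3))  11111111111111111111111111111111

Answer: 14 steps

a: -2,-2,-2,-2,-2,-2,-2,-2,-2,-2,-2,-2,-2,-2,-2,-2,-2,-2,-2,-2,-2,-2,-2,-2,-2,-2,-2,-2,-2,-2,-2,-2
b: 2,2,2,2,5,5,5,5,5,5,5,5,5,5,5,5,8,8,8,8,8,8,8,8,8,8,8,8,11,11,11,11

steps = 14; useful = 304; efficiency = 304/448 = 19/28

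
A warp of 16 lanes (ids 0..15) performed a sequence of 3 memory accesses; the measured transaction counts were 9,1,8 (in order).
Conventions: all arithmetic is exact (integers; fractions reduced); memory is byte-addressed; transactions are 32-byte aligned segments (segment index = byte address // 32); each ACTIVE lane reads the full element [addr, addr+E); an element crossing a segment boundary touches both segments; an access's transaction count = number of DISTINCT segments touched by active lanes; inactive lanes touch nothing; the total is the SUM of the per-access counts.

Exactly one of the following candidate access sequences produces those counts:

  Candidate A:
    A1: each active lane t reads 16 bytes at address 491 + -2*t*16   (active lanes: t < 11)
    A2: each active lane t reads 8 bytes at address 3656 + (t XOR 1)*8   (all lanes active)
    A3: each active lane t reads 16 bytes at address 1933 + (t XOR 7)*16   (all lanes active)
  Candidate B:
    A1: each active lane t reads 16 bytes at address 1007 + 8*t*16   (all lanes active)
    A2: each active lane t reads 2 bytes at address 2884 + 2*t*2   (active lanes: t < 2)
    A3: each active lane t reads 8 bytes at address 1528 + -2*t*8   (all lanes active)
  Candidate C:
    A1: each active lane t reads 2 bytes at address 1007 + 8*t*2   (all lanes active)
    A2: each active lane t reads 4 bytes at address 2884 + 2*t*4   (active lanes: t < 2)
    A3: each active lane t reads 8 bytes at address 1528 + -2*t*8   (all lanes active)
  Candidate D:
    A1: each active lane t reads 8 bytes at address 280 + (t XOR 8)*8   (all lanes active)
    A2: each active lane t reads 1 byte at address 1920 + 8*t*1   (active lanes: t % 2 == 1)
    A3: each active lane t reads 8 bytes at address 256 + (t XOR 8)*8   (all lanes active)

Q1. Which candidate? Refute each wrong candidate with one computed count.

A: A1 gives 11 transactions, not 9
B: A1 gives 16 transactions, not 9
D: A1 gives 5 transactions, not 9
C: all counts match (9,1,8)

Answer: C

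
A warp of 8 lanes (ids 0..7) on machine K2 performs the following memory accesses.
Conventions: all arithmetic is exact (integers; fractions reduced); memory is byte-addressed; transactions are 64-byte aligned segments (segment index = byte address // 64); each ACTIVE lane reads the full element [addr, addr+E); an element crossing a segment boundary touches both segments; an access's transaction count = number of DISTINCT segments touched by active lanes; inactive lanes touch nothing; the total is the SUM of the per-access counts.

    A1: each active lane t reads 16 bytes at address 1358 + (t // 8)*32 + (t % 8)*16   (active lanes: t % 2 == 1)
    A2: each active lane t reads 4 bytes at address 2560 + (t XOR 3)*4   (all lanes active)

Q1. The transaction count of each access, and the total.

A1: 3 transactions
A2: 1 transaction

Answer: 3,1; total 4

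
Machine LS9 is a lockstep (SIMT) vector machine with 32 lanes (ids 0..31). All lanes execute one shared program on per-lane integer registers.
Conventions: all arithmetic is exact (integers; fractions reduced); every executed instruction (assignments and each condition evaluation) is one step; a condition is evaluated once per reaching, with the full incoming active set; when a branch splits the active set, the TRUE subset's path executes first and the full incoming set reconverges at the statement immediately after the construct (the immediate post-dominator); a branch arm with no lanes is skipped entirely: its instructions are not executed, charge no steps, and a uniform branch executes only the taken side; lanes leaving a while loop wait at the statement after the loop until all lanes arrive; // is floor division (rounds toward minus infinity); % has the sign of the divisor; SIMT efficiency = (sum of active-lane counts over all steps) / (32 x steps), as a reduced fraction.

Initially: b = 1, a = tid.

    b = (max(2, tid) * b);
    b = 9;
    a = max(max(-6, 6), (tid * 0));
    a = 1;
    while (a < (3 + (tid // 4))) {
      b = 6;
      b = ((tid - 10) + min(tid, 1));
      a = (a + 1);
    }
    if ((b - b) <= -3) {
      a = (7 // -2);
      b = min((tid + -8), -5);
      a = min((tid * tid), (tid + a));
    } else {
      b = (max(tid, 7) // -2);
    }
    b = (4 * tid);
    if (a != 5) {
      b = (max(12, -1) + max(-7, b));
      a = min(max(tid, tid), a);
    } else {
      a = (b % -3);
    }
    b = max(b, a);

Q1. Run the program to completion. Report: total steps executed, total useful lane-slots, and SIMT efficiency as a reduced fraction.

Answer: 49 steps, 1084 useful, 271/392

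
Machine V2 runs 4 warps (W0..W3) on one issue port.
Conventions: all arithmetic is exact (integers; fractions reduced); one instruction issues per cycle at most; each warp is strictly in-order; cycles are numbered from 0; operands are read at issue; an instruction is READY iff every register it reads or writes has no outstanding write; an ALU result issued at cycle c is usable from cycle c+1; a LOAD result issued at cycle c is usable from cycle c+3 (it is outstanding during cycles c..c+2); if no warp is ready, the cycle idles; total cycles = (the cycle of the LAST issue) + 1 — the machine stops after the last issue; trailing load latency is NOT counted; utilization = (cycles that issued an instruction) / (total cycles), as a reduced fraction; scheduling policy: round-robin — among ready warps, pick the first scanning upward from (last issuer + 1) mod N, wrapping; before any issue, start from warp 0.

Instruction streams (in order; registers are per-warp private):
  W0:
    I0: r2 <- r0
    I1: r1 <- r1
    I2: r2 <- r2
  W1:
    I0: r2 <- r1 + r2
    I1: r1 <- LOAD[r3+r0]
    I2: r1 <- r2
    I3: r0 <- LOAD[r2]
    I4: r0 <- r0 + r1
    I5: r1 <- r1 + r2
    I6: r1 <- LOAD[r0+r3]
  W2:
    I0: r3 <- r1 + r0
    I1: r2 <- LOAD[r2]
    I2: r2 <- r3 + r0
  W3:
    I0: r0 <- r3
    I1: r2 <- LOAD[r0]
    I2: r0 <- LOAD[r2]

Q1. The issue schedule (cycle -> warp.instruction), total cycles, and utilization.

cycle 0: W0.I0
cycle 1: W1.I0
cycle 2: W2.I0
cycle 3: W3.I0
cycle 4: W0.I1
cycle 5: W1.I1
cycle 6: W2.I1
cycle 7: W3.I1
cycle 8: W0.I2
cycle 9: W1.I2
cycle 10: W2.I2
cycle 11: W3.I2
cycle 12: W1.I3
cycle 13: idle
cycle 14: idle
cycle 15: W1.I4
cycle 16: W1.I5
cycle 17: W1.I6

Answer: 18 cycles, utilization 8/9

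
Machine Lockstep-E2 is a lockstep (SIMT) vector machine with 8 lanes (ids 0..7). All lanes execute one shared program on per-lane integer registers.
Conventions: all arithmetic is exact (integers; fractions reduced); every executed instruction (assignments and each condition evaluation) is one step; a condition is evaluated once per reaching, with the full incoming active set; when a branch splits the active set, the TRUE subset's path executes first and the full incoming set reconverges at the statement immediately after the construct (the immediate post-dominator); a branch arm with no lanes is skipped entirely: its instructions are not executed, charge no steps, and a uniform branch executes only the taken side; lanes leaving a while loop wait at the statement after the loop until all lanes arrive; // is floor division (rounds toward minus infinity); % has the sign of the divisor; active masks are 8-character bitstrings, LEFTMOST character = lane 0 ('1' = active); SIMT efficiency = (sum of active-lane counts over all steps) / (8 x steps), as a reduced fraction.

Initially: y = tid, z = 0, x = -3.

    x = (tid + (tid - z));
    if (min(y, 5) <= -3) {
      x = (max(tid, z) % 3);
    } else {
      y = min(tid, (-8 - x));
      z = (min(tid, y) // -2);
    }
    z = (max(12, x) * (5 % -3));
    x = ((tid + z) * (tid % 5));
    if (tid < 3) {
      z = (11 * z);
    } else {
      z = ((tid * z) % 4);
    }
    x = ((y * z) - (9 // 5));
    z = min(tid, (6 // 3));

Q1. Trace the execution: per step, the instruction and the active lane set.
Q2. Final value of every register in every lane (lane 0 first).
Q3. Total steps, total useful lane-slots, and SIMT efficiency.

step 0: x <- (tid + (tid - z))       11111111
step 1: eval (min(y, 5) <= -3)       11111111
step 2: y <- min(tid, (-8 - x))      11111111
step 3: z <- (min(tid, y) // -2)     11111111
step 4: z <- (max(12, x) * (5 % -3)) 11111111
step 5: x <- ((tid + z) * (tid % 5)) 11111111
step 6: eval (tid < 3)               11111111
step 7: z <- (11 * z)                11100000
step 8: z <- ((tid * z) % 4)         00011111
step 9: x <- ((y * z) - (9 // 5))    11111111
step 10: z <- min(tid, (6 // 3))      11111111

Answer: 11 steps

y: -8,-10,-12,-14,-16,-18,-20,-22
z: 0,1,2,2,2,2,2,2
x: 1055,1319,1583,-1,-1,-1,-1,-45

steps = 11; useful = 80; efficiency = 80/88 = 10/11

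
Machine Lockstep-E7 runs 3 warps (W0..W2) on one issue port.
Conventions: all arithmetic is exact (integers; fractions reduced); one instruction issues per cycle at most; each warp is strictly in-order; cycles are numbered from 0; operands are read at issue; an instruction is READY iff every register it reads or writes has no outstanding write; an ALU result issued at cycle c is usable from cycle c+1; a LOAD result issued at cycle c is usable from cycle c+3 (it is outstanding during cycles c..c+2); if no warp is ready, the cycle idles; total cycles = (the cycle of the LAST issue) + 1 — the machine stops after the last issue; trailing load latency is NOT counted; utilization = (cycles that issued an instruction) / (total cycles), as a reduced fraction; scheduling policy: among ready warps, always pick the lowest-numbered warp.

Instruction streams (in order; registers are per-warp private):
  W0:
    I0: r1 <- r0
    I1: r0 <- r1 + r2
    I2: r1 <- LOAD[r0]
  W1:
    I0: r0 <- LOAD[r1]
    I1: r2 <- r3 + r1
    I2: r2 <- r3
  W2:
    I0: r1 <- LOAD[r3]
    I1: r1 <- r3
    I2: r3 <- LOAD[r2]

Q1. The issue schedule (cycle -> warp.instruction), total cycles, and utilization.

cycle 0: W0.I0
cycle 1: W0.I1
cycle 2: W0.I2
cycle 3: W1.I0
cycle 4: W1.I1
cycle 5: W1.I2
cycle 6: W2.I0
cycle 7: idle
cycle 8: idle
cycle 9: W2.I1
cycle 10: W2.I2

Answer: 11 cycles, utilization 9/11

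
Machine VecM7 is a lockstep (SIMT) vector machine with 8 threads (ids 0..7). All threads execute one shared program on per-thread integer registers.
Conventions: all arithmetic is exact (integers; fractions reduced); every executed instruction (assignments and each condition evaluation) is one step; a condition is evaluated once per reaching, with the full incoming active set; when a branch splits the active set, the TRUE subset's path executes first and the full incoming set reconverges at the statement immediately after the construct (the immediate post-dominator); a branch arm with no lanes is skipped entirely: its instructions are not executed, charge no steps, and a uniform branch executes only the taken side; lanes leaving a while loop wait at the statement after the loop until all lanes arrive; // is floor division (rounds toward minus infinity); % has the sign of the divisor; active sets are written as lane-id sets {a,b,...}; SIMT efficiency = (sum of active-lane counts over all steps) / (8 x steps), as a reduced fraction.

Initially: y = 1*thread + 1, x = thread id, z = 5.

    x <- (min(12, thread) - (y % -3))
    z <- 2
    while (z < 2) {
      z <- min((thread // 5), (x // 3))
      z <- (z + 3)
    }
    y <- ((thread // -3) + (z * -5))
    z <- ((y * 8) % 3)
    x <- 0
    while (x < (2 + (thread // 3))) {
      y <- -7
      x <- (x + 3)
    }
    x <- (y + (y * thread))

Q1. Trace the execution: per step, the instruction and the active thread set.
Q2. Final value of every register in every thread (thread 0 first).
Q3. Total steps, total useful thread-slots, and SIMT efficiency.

step 0: x <- (min(12, thread) - (y % -3)) {0,1,2,3,4,5,6,7}
step 1: z <- 2                       {0,1,2,3,4,5,6,7}
step 2: eval (z < 2)                 {0,1,2,3,4,5,6,7}
step 3: y <- ((thread // -3) + (z * -5)) {0,1,2,3,4,5,6,7}
step 4: z <- ((y * 8) % 3)           {0,1,2,3,4,5,6,7}
step 5: x <- 0                       {0,1,2,3,4,5,6,7}
step 6: eval (x < (2 + (thread // 3))) {0,1,2,3,4,5,6,7}
step 7: y <- -7                      {0,1,2,3,4,5,6,7}
step 8: x <- (x + 3)                 {0,1,2,3,4,5,6,7}
step 9: eval (x < (2 + (thread // 3))) {0,1,2,3,4,5,6,7}
step 10: y <- -7                      {6,7}
step 11: x <- (x + 3)                 {6,7}
step 12: eval (x < (2 + (thread // 3))) {6,7}
step 13: x <- (y + (y * thread))      {0,1,2,3,4,5,6,7}

Answer: 14 steps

y: -7,-7,-7,-7,-7,-7,-7,-7
x: -7,-14,-21,-28,-35,-42,-49,-56
z: 1,2,2,2,0,0,0,1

steps = 14; useful = 94; efficiency = 94/112 = 47/56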